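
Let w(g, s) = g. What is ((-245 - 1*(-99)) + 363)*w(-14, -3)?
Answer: -3038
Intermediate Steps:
((-245 - 1*(-99)) + 363)*w(-14, -3) = ((-245 - 1*(-99)) + 363)*(-14) = ((-245 + 99) + 363)*(-14) = (-146 + 363)*(-14) = 217*(-14) = -3038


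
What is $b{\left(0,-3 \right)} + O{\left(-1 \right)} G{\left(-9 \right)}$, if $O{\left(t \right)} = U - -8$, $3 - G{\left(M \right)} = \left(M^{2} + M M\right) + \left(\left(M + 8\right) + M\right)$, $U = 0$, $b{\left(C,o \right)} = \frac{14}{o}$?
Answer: $- \frac{3590}{3} \approx -1196.7$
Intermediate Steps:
$G{\left(M \right)} = -5 - 2 M - 2 M^{2}$ ($G{\left(M \right)} = 3 - \left(\left(M^{2} + M M\right) + \left(\left(M + 8\right) + M\right)\right) = 3 - \left(\left(M^{2} + M^{2}\right) + \left(\left(8 + M\right) + M\right)\right) = 3 - \left(2 M^{2} + \left(8 + 2 M\right)\right) = 3 - \left(8 + 2 M + 2 M^{2}\right) = -5 - 2 M - 2 M^{2}$)
$O{\left(t \right)} = 8$ ($O{\left(t \right)} = 0 - -8 = 0 + 8 = 8$)
$b{\left(0,-3 \right)} + O{\left(-1 \right)} G{\left(-9 \right)} = \frac{14}{-3} + 8 \left(-5 - -18 - 2 \left(-9\right)^{2}\right) = 14 \left(- \frac{1}{3}\right) + 8 \left(-5 + 18 - 162\right) = - \frac{14}{3} + 8 \left(-5 + 18 - 162\right) = - \frac{14}{3} + 8 \left(-149\right) = - \frac{14}{3} - 1192 = - \frac{3590}{3}$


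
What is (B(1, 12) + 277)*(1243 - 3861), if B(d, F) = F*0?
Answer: -725186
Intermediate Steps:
B(d, F) = 0
(B(1, 12) + 277)*(1243 - 3861) = (0 + 277)*(1243 - 3861) = 277*(-2618) = -725186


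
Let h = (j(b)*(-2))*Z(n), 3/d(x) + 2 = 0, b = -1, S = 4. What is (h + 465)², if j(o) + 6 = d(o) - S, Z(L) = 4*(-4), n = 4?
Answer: 9409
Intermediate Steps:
d(x) = -3/2 (d(x) = 3/(-2 + 0) = 3/(-2) = 3*(-½) = -3/2)
Z(L) = -16
j(o) = -23/2 (j(o) = -6 + (-3/2 - 1*4) = -6 + (-3/2 - 4) = -6 - 11/2 = -23/2)
h = -368 (h = -23/2*(-2)*(-16) = 23*(-16) = -368)
(h + 465)² = (-368 + 465)² = 97² = 9409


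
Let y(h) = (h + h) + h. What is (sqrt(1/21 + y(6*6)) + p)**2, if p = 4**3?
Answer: (1344 + sqrt(47649))**2/441 ≈ 5534.6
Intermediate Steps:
y(h) = 3*h (y(h) = 2*h + h = 3*h)
p = 64
(sqrt(1/21 + y(6*6)) + p)**2 = (sqrt(1/21 + 3*(6*6)) + 64)**2 = (sqrt(1/21 + 3*36) + 64)**2 = (sqrt(1/21 + 108) + 64)**2 = (sqrt(2269/21) + 64)**2 = (sqrt(47649)/21 + 64)**2 = (64 + sqrt(47649)/21)**2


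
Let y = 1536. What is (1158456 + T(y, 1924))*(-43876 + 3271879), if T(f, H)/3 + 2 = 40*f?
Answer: 4334465588310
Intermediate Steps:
T(f, H) = -6 + 120*f (T(f, H) = -6 + 3*(40*f) = -6 + 120*f)
(1158456 + T(y, 1924))*(-43876 + 3271879) = (1158456 + (-6 + 120*1536))*(-43876 + 3271879) = (1158456 + (-6 + 184320))*3228003 = (1158456 + 184314)*3228003 = 1342770*3228003 = 4334465588310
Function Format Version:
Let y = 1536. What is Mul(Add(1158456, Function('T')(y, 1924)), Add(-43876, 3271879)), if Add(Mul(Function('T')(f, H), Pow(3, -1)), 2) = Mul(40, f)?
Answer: 4334465588310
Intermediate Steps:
Function('T')(f, H) = Add(-6, Mul(120, f)) (Function('T')(f, H) = Add(-6, Mul(3, Mul(40, f))) = Add(-6, Mul(120, f)))
Mul(Add(1158456, Function('T')(y, 1924)), Add(-43876, 3271879)) = Mul(Add(1158456, Add(-6, Mul(120, 1536))), Add(-43876, 3271879)) = Mul(Add(1158456, Add(-6, 184320)), 3228003) = Mul(Add(1158456, 184314), 3228003) = Mul(1342770, 3228003) = 4334465588310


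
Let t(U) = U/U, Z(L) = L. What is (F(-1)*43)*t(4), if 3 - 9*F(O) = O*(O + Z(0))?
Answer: 86/9 ≈ 9.5556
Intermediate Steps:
t(U) = 1
F(O) = ⅓ - O²/9 (F(O) = ⅓ - O*(O + 0)/9 = ⅓ - O*O/9 = ⅓ - O²/9)
(F(-1)*43)*t(4) = ((⅓ - ⅑*(-1)²)*43)*1 = ((⅓ - ⅑*1)*43)*1 = ((⅓ - ⅑)*43)*1 = ((2/9)*43)*1 = (86/9)*1 = 86/9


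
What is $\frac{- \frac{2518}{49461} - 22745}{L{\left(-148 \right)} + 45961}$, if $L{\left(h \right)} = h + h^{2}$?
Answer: $- \frac{1124992963}{3349350537} \approx -0.33588$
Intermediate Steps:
$\frac{- \frac{2518}{49461} - 22745}{L{\left(-148 \right)} + 45961} = \frac{- \frac{2518}{49461} - 22745}{- 148 \left(1 - 148\right) + 45961} = \frac{\left(-2518\right) \frac{1}{49461} - 22745}{\left(-148\right) \left(-147\right) + 45961} = \frac{- \frac{2518}{49461} - 22745}{21756 + 45961} = - \frac{1124992963}{49461 \cdot 67717} = \left(- \frac{1124992963}{49461}\right) \frac{1}{67717} = - \frac{1124992963}{3349350537}$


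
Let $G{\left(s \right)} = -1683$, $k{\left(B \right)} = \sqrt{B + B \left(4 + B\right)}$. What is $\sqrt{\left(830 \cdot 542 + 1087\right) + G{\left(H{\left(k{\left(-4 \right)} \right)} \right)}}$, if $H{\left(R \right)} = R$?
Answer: $4 \sqrt{28079} \approx 670.27$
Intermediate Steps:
$\sqrt{\left(830 \cdot 542 + 1087\right) + G{\left(H{\left(k{\left(-4 \right)} \right)} \right)}} = \sqrt{\left(830 \cdot 542 + 1087\right) - 1683} = \sqrt{\left(449860 + 1087\right) - 1683} = \sqrt{450947 - 1683} = \sqrt{449264} = 4 \sqrt{28079}$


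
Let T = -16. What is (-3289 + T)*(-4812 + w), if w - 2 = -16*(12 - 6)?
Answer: 16214330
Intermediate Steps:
w = -94 (w = 2 - 16*(12 - 6) = 2 - 16*6 = 2 - 96 = -94)
(-3289 + T)*(-4812 + w) = (-3289 - 16)*(-4812 - 94) = -3305*(-4906) = 16214330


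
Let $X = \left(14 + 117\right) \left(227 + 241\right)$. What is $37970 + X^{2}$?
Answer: $3758708834$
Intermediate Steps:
$X = 61308$ ($X = 131 \cdot 468 = 61308$)
$37970 + X^{2} = 37970 + 61308^{2} = 37970 + 3758670864 = 3758708834$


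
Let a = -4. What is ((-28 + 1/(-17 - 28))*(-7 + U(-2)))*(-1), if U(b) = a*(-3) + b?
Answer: 1261/15 ≈ 84.067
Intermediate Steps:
U(b) = 12 + b (U(b) = -4*(-3) + b = 12 + b)
((-28 + 1/(-17 - 28))*(-7 + U(-2)))*(-1) = ((-28 + 1/(-17 - 28))*(-7 + (12 - 2)))*(-1) = ((-28 + 1/(-45))*(-7 + 10))*(-1) = ((-28 - 1/45)*3)*(-1) = -1261/45*3*(-1) = -1261/15*(-1) = 1261/15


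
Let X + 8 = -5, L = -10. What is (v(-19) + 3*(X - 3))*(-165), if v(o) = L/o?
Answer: 148830/19 ≈ 7833.2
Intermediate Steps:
v(o) = -10/o
X = -13 (X = -8 - 5 = -13)
(v(-19) + 3*(X - 3))*(-165) = (-10/(-19) + 3*(-13 - 3))*(-165) = (-10*(-1/19) + 3*(-16))*(-165) = (10/19 - 48)*(-165) = -902/19*(-165) = 148830/19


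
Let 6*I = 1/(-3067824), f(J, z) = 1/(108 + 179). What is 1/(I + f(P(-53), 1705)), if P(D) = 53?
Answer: 5282792928/18406657 ≈ 287.00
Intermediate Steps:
f(J, z) = 1/287
I = -1/18406944 (I = (⅙)/(-3067824) = (⅙)*(-1/3067824) = -1/18406944 ≈ -5.4327e-8)
1/(I + f(P(-53), 1705)) = 1/(-1/18406944 + 1/287) = 1/(18406657/5282792928) = 5282792928/18406657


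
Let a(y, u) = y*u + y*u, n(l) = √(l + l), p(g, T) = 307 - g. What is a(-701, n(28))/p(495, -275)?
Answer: 701*√14/47 ≈ 55.806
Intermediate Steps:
n(l) = √2*√l (n(l) = √(2*l) = √2*√l)
a(y, u) = 2*u*y (a(y, u) = u*y + u*y = 2*u*y)
a(-701, n(28))/p(495, -275) = (2*(√2*√28)*(-701))/(307 - 1*495) = (2*(√2*(2*√7))*(-701))/(307 - 495) = (2*(2*√14)*(-701))/(-188) = -2804*√14*(-1/188) = 701*√14/47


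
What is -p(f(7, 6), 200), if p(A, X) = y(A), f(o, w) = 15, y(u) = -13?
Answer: 13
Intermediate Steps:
p(A, X) = -13
-p(f(7, 6), 200) = -1*(-13) = 13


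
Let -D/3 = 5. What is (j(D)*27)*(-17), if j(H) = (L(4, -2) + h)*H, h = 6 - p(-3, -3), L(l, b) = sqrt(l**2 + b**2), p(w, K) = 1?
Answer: 34425 + 13770*sqrt(5) ≈ 65216.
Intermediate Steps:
D = -15 (D = -3*5 = -15)
L(l, b) = sqrt(b**2 + l**2)
h = 5 (h = 6 - 1*1 = 6 - 1 = 5)
j(H) = H*(5 + 2*sqrt(5)) (j(H) = (sqrt((-2)**2 + 4**2) + 5)*H = (sqrt(4 + 16) + 5)*H = (sqrt(20) + 5)*H = (2*sqrt(5) + 5)*H = (5 + 2*sqrt(5))*H = H*(5 + 2*sqrt(5)))
(j(D)*27)*(-17) = (-15*(5 + 2*sqrt(5))*27)*(-17) = ((-75 - 30*sqrt(5))*27)*(-17) = (-2025 - 810*sqrt(5))*(-17) = 34425 + 13770*sqrt(5)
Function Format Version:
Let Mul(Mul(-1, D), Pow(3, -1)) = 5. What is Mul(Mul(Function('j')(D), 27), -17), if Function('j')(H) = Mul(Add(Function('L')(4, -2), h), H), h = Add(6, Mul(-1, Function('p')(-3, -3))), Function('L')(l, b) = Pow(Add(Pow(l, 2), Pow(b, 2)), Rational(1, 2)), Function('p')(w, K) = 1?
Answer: Add(34425, Mul(13770, Pow(5, Rational(1, 2)))) ≈ 65216.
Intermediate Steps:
D = -15 (D = Mul(-3, 5) = -15)
Function('L')(l, b) = Pow(Add(Pow(b, 2), Pow(l, 2)), Rational(1, 2))
h = 5 (h = Add(6, Mul(-1, 1)) = Add(6, -1) = 5)
Function('j')(H) = Mul(H, Add(5, Mul(2, Pow(5, Rational(1, 2))))) (Function('j')(H) = Mul(Add(Pow(Add(Pow(-2, 2), Pow(4, 2)), Rational(1, 2)), 5), H) = Mul(Add(Pow(Add(4, 16), Rational(1, 2)), 5), H) = Mul(Add(Pow(20, Rational(1, 2)), 5), H) = Mul(Add(Mul(2, Pow(5, Rational(1, 2))), 5), H) = Mul(Add(5, Mul(2, Pow(5, Rational(1, 2)))), H) = Mul(H, Add(5, Mul(2, Pow(5, Rational(1, 2))))))
Mul(Mul(Function('j')(D), 27), -17) = Mul(Mul(Mul(-15, Add(5, Mul(2, Pow(5, Rational(1, 2))))), 27), -17) = Mul(Mul(Add(-75, Mul(-30, Pow(5, Rational(1, 2)))), 27), -17) = Mul(Add(-2025, Mul(-810, Pow(5, Rational(1, 2)))), -17) = Add(34425, Mul(13770, Pow(5, Rational(1, 2))))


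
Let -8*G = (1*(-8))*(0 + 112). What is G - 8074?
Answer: -7962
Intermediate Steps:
G = 112 (G = -1*(-8)*(0 + 112)/8 = -(-1)*112 = -⅛*(-896) = 112)
G - 8074 = 112 - 8074 = -7962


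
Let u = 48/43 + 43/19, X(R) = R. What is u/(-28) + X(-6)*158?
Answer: -21689209/22876 ≈ -948.12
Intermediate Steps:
u = 2761/817 (u = 48*(1/43) + 43*(1/19) = 48/43 + 43/19 = 2761/817 ≈ 3.3794)
u/(-28) + X(-6)*158 = (2761/817)/(-28) - 6*158 = (2761/817)*(-1/28) - 948 = -2761/22876 - 948 = -21689209/22876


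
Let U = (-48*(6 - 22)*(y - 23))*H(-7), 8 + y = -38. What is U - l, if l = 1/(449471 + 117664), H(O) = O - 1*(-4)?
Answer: 90160853759/567135 ≈ 1.5898e+5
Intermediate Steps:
y = -46 (y = -8 - 38 = -46)
H(O) = 4 + O (H(O) = O + 4 = 4 + O)
l = 1/567135 ≈ 1.7632e-6
U = 158976 (U = (-48*(6 - 22)*(-46 - 23))*(4 - 7) = -(-768)*(-69)*(-3) = -48*1104*(-3) = -52992*(-3) = 158976)
U - l = 158976 - 1*1/567135 = 158976 - 1/567135 = 90160853759/567135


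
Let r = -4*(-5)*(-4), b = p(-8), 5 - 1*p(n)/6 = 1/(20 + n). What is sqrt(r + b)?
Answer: I*sqrt(202)/2 ≈ 7.1063*I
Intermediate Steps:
p(n) = 30 - 6/(20 + n)
b = 59/2 (b = 6*(99 + 5*(-8))/(20 - 8) = 6*(99 - 40)/12 = 6*(1/12)*59 = 59/2 ≈ 29.500)
r = -80 (r = 20*(-4) = -80)
sqrt(r + b) = sqrt(-80 + 59/2) = sqrt(-101/2) = I*sqrt(202)/2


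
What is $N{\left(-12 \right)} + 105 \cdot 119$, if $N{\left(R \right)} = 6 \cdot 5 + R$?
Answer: $12513$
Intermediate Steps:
$N{\left(R \right)} = 30 + R$
$N{\left(-12 \right)} + 105 \cdot 119 = \left(30 - 12\right) + 105 \cdot 119 = 18 + 12495 = 12513$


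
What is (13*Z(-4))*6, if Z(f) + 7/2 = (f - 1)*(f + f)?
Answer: 2847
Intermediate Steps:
Z(f) = -7/2 + 2*f*(-1 + f) (Z(f) = -7/2 + (f - 1)*(f + f) = -7/2 + (-1 + f)*(2*f) = -7/2 + 2*f*(-1 + f))
(13*Z(-4))*6 = (13*(-7/2 - 2*(-4) + 2*(-4)²))*6 = (13*(-7/2 + 8 + 2*16))*6 = (13*(-7/2 + 8 + 32))*6 = (13*(73/2))*6 = (949/2)*6 = 2847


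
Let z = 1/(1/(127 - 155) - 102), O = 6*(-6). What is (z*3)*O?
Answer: 3024/2857 ≈ 1.0585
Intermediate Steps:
O = -36
z = -28/2857 (z = 1/(1/(-28) - 102) = 1/(-1/28 - 102) = 1/(-2857/28) = -28/2857 ≈ -0.0098005)
(z*3)*O = -28/2857*3*(-36) = -84/2857*(-36) = 3024/2857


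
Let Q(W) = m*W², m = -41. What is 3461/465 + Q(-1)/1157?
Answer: 3985312/538005 ≈ 7.4076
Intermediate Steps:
Q(W) = -41*W²
3461/465 + Q(-1)/1157 = 3461/465 - 41*(-1)²/1157 = 3461*(1/465) - 41*1*(1/1157) = 3461/465 - 41*1/1157 = 3461/465 - 41/1157 = 3985312/538005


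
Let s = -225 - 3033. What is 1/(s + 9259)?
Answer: 1/6001 ≈ 0.00016664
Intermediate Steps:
s = -3258
1/(s + 9259) = 1/(-3258 + 9259) = 1/6001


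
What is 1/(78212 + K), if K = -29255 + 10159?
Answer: 1/59116 ≈ 1.6916e-5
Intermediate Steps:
K = -19096
1/(78212 + K) = 1/(78212 - 19096) = 1/59116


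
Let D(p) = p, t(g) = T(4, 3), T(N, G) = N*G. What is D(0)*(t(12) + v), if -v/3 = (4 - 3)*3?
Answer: 0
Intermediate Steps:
T(N, G) = G*N
t(g) = 12 (t(g) = 3*4 = 12)
v = -9 (v = -3*(4 - 3)*3 = -3*3 = -9)
D(0)*(t(12) + v) = 0*(12 - 9) = 0*3 = 0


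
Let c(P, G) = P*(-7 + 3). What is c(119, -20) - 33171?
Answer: -33647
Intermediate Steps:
c(P, G) = -4*P (c(P, G) = P*(-4) = -4*P)
c(119, -20) - 33171 = -4*119 - 33171 = -476 - 33171 = -33647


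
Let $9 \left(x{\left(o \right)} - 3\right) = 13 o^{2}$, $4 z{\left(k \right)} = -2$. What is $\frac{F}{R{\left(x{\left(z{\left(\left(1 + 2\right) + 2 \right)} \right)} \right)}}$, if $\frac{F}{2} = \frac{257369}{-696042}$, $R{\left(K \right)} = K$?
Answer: $- \frac{1029476}{4678949} \approx -0.22002$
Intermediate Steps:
$z{\left(k \right)} = - \frac{1}{2}$ ($z{\left(k \right)} = \frac{1}{4} \left(-2\right) = - \frac{1}{2}$)
$x{\left(o \right)} = 3 + \frac{13 o^{2}}{9}$
$F = - \frac{257369}{348021}$ ($F = 2 \frac{257369}{-696042} = 2 \cdot 257369 \left(- \frac{1}{696042}\right) = 2 \left(- \frac{257369}{696042}\right) = - \frac{257369}{348021} \approx -0.73952$)
$\frac{F}{R{\left(x{\left(z{\left(\left(1 + 2\right) + 2 \right)} \right)} \right)}} = - \frac{257369}{348021 \left(3 + \frac{13 \left(- \frac{1}{2}\right)^{2}}{9}\right)} = - \frac{257369}{348021 \left(3 + \frac{13}{9} \cdot \frac{1}{4}\right)} = - \frac{257369}{348021 \left(3 + \frac{13}{36}\right)} = - \frac{257369}{348021 \cdot \frac{121}{36}} = \left(- \frac{257369}{348021}\right) \frac{36}{121} = - \frac{1029476}{4678949}$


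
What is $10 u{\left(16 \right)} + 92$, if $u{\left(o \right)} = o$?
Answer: $252$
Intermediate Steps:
$10 u{\left(16 \right)} + 92 = 10 \cdot 16 + 92 = 160 + 92 = 252$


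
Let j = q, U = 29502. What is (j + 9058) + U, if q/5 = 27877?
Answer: 177945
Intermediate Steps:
q = 139385 (q = 5*27877 = 139385)
j = 139385
(j + 9058) + U = (139385 + 9058) + 29502 = 148443 + 29502 = 177945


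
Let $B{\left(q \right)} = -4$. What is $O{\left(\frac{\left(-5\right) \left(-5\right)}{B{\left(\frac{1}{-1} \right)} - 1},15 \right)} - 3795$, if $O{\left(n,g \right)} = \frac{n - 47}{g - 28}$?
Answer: $-3791$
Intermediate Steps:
$O{\left(n,g \right)} = \frac{-47 + n}{-28 + g}$
$O{\left(\frac{\left(-5\right) \left(-5\right)}{B{\left(\frac{1}{-1} \right)} - 1},15 \right)} - 3795 = \frac{-47 + \frac{\left(-5\right) \left(-5\right)}{-4 - 1}}{-28 + 15} - 3795 = \frac{-47 + \frac{25}{-5}}{-13} - 3795 = - \frac{-47 + 25 \left(- \frac{1}{5}\right)}{13} - 3795 = - \frac{-47 - 5}{13} - 3795 = \left(- \frac{1}{13}\right) \left(-52\right) - 3795 = 4 - 3795 = -3791$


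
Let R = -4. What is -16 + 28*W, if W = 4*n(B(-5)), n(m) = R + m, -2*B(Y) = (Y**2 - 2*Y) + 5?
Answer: -2704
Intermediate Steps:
B(Y) = -5/2 + Y - Y**2/2 (B(Y) = -((Y**2 - 2*Y) + 5)/2 = -(5 + Y**2 - 2*Y)/2 = -5/2 + Y - Y**2/2)
n(m) = -4 + m
W = -96 (W = 4*(-4 + (-5/2 - 5 - 1/2*(-5)**2)) = 4*(-4 + (-5/2 - 5 - 1/2*25)) = 4*(-4 + (-5/2 - 5 - 25/2)) = 4*(-4 - 20) = 4*(-24) = -96)
-16 + 28*W = -16 + 28*(-96) = -16 - 2688 = -2704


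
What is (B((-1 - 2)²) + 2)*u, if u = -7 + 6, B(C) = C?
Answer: -11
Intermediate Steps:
u = -1
(B((-1 - 2)²) + 2)*u = ((-1 - 2)² + 2)*(-1) = ((-3)² + 2)*(-1) = (9 + 2)*(-1) = 11*(-1) = -11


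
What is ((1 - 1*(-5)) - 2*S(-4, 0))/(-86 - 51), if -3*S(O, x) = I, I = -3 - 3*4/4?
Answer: -2/137 ≈ -0.014599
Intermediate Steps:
I = -6 (I = -3 - 12*¼ = -3 - 3 = -6)
S(O, x) = 2 (S(O, x) = -⅓*(-6) = 2)
((1 - 1*(-5)) - 2*S(-4, 0))/(-86 - 51) = ((1 - 1*(-5)) - 2*2)/(-86 - 51) = ((1 + 5) - 4)/(-137) = (6 - 4)*(-1/137) = 2*(-1/137) = -2/137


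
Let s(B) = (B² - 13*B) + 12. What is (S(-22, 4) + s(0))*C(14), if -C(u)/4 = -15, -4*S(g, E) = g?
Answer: 1050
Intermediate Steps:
S(g, E) = -g/4
C(u) = 60 (C(u) = -4*(-15) = 60)
s(B) = 12 + B² - 13*B
(S(-22, 4) + s(0))*C(14) = (-¼*(-22) + (12 + 0² - 13*0))*60 = (11/2 + (12 + 0 + 0))*60 = (11/2 + 12)*60 = (35/2)*60 = 1050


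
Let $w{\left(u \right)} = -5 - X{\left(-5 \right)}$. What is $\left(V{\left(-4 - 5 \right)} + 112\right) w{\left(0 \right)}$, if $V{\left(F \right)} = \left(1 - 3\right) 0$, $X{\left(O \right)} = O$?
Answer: $0$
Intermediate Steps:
$w{\left(u \right)} = 0$ ($w{\left(u \right)} = -5 - -5 = -5 + 5 = 0$)
$V{\left(F \right)} = 0$ ($V{\left(F \right)} = \left(-2\right) 0 = 0$)
$\left(V{\left(-4 - 5 \right)} + 112\right) w{\left(0 \right)} = \left(0 + 112\right) 0 = 112 \cdot 0 = 0$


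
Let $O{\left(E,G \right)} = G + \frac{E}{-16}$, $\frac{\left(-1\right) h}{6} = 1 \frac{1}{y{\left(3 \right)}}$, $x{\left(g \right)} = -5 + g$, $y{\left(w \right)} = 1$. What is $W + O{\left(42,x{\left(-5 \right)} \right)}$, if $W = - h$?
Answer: $- \frac{53}{8} \approx -6.625$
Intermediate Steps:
$h = -6$ ($h = - 6 \cdot 1 \cdot 1^{-1} = - 6 \cdot 1 \cdot 1 = \left(-6\right) 1 = -6$)
$O{\left(E,G \right)} = G - \frac{E}{16}$ ($O{\left(E,G \right)} = G + E \left(- \frac{1}{16}\right) = G - \frac{E}{16}$)
$W = 6$ ($W = \left(-1\right) \left(-6\right) = 6$)
$W + O{\left(42,x{\left(-5 \right)} \right)} = 6 - \frac{101}{8} = - \frac{53}{8}$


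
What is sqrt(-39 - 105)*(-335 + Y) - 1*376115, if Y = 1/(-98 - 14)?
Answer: -376115 - 112563*I/28 ≈ -3.7612e+5 - 4020.1*I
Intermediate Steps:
Y = -1/112 (Y = 1/(-112) = -1/112 ≈ -0.0089286)
sqrt(-39 - 105)*(-335 + Y) - 1*376115 = sqrt(-39 - 105)*(-335 - 1/112) - 1*376115 = sqrt(-144)*(-37521/112) - 376115 = (12*I)*(-37521/112) - 376115 = -112563*I/28 - 376115 = -376115 - 112563*I/28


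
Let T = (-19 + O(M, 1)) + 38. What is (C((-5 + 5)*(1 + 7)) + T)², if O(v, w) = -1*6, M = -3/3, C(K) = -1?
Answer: 144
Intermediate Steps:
M = -1 (M = -3*⅓ = -1)
O(v, w) = -6
T = 13 (T = (-19 - 6) + 38 = -25 + 38 = 13)
(C((-5 + 5)*(1 + 7)) + T)² = (-1 + 13)² = 12² = 144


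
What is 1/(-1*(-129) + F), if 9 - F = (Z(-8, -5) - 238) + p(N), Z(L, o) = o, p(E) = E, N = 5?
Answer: 1/376 ≈ 0.0026596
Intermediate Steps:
F = 247 (F = 9 - ((-5 - 238) + 5) = 9 - (-243 + 5) = 9 - 1*(-238) = 9 + 238 = 247)
1/(-1*(-129) + F) = 1/(-1*(-129) + 247) = 1/(129 + 247) = 1/376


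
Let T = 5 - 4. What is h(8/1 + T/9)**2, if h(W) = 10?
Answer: 100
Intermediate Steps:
T = 1
h(8/1 + T/9)**2 = 10**2 = 100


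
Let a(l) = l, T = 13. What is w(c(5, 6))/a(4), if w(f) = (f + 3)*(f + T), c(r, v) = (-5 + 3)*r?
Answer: -21/4 ≈ -5.2500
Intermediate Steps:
c(r, v) = -2*r
w(f) = (3 + f)*(13 + f) (w(f) = (f + 3)*(f + 13) = (3 + f)*(13 + f))
w(c(5, 6))/a(4) = (39 + (-2*5)**2 + 16*(-2*5))/4 = (39 + (-10)**2 + 16*(-10))*(1/4) = (39 + 100 - 160)*(1/4) = -21*1/4 = -21/4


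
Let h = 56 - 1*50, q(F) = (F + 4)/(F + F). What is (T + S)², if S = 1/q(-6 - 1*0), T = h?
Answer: 144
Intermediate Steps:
q(F) = (4 + F)/(2*F) (q(F) = (4 + F)/((2*F)) = (4 + F)*(1/(2*F)) = (4 + F)/(2*F))
h = 6 (h = 56 - 50 = 6)
T = 6
S = 6 (S = 1/((4 + (-6 - 1*0))/(2*(-6 - 1*0))) = 1/((4 + (-6 + 0))/(2*(-6 + 0))) = 1/((½)*(4 - 6)/(-6)) = 1/((½)*(-⅙)*(-2)) = 1/(⅙) = 6)
(T + S)² = (6 + 6)² = 12² = 144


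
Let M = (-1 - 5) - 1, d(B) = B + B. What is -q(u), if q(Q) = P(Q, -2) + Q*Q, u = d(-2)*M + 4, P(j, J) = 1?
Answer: -1025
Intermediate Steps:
d(B) = 2*B
M = -7 (M = -6 - 1 = -7)
u = 32 (u = (2*(-2))*(-7) + 4 = -4*(-7) + 4 = 28 + 4 = 32)
q(Q) = 1 + Q**2 (q(Q) = 1 + Q*Q = 1 + Q**2)
-q(u) = -(1 + 32**2) = -(1 + 1024) = -1*1025 = -1025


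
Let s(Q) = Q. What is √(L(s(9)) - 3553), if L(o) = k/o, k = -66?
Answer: I*√32043/3 ≈ 59.669*I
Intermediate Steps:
L(o) = -66/o
√(L(s(9)) - 3553) = √(-66/9 - 3553) = √(-66*⅑ - 3553) = √(-22/3 - 3553) = √(-10681/3) = I*√32043/3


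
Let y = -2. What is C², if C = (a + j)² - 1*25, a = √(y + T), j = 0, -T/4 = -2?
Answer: 361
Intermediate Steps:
T = 8 (T = -4*(-2) = 8)
a = √6 (a = √(-2 + 8) = √6 ≈ 2.4495)
C = -19 (C = (√6 + 0)² - 1*25 = (√6)² - 25 = 6 - 25 = -19)
C² = (-19)² = 361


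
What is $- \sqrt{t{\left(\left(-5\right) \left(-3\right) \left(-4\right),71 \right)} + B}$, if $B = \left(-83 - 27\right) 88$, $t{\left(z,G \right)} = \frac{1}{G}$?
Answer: $- \frac{i \sqrt{48796809}}{71} \approx - 98.387 i$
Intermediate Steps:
$B = -9680$ ($B = \left(-110\right) 88 = -9680$)
$- \sqrt{t{\left(\left(-5\right) \left(-3\right) \left(-4\right),71 \right)} + B} = - \sqrt{\frac{1}{71} - 9680} = - \sqrt{- \frac{687279}{71}} = - \frac{i \sqrt{48796809}}{71}$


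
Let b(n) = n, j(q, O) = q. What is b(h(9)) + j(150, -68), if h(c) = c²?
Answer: 231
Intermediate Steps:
b(h(9)) + j(150, -68) = 9² + 150 = 81 + 150 = 231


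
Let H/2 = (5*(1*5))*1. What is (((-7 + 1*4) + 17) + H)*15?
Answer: 960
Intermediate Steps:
H = 50 (H = 2*((5*(1*5))*1) = 2*((5*5)*1) = 2*(25*1) = 2*25 = 50)
(((-7 + 1*4) + 17) + H)*15 = (((-7 + 1*4) + 17) + 50)*15 = (((-7 + 4) + 17) + 50)*15 = ((-3 + 17) + 50)*15 = (14 + 50)*15 = 64*15 = 960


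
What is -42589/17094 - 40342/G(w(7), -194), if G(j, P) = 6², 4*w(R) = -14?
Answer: -28797473/25641 ≈ -1123.1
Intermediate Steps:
w(R) = -7/2 (w(R) = (¼)*(-14) = -7/2)
G(j, P) = 36
-42589/17094 - 40342/G(w(7), -194) = -42589/17094 - 40342/36 = -42589*1/17094 - 40342*1/36 = -42589/17094 - 20171/18 = -28797473/25641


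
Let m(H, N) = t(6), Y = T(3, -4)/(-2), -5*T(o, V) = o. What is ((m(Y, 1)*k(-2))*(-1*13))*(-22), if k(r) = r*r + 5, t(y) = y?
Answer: 15444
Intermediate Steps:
T(o, V) = -o/5
k(r) = 5 + r² (k(r) = r² + 5 = 5 + r²)
Y = 3/10 (Y = -⅕*3/(-2) = -⅗*(-½) = 3/10 ≈ 0.30000)
m(H, N) = 6
((m(Y, 1)*k(-2))*(-1*13))*(-22) = ((6*(5 + (-2)²))*(-1*13))*(-22) = ((6*(5 + 4))*(-13))*(-22) = ((6*9)*(-13))*(-22) = (54*(-13))*(-22) = -702*(-22) = 15444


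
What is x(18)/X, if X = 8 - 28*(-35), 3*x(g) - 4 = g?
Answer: 11/1482 ≈ 0.0074224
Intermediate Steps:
x(g) = 4/3 + g/3
X = 988 (X = 8 + 980 = 988)
x(18)/X = (4/3 + (⅓)*18)/988 = (4/3 + 6)*(1/988) = (22/3)*(1/988) = 11/1482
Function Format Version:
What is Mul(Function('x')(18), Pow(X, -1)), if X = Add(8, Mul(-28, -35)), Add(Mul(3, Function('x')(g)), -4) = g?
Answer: Rational(11, 1482) ≈ 0.0074224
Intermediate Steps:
Function('x')(g) = Add(Rational(4, 3), Mul(Rational(1, 3), g))
X = 988 (X = Add(8, 980) = 988)
Mul(Function('x')(18), Pow(X, -1)) = Mul(Add(Rational(4, 3), Mul(Rational(1, 3), 18)), Pow(988, -1)) = Mul(Add(Rational(4, 3), 6), Rational(1, 988)) = Mul(Rational(22, 3), Rational(1, 988)) = Rational(11, 1482)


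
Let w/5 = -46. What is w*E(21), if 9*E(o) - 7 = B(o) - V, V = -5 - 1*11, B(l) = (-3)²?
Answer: -7360/9 ≈ -817.78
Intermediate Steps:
w = -230 (w = 5*(-46) = -230)
B(l) = 9
V = -16 (V = -5 - 11 = -16)
E(o) = 32/9 (E(o) = 7/9 + (9 - 1*(-16))/9 = 7/9 + (9 + 16)/9 = 7/9 + (⅑)*25 = 7/9 + 25/9 = 32/9)
w*E(21) = -230*32/9 = -7360/9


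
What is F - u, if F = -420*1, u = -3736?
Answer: 3316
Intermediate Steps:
F = -420
F - u = -420 - 1*(-3736) = -420 + 3736 = 3316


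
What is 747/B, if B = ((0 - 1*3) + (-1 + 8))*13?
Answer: 747/52 ≈ 14.365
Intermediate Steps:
B = 52 (B = ((0 - 3) + 7)*13 = (-3 + 7)*13 = 4*13 = 52)
747/B = 747/52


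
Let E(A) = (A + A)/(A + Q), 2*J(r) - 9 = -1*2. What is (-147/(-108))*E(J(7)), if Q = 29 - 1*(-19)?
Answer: 343/1854 ≈ 0.18501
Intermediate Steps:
J(r) = 7/2 (J(r) = 9/2 + (-1*2)/2 = 9/2 + (1/2)*(-2) = 9/2 - 1 = 7/2)
Q = 48 (Q = 29 + 19 = 48)
E(A) = 2*A/(48 + A) (E(A) = (A + A)/(A + 48) = (2*A)/(48 + A) = 2*A/(48 + A))
(-147/(-108))*E(J(7)) = (-147/(-108))*(2*(7/2)/(48 + 7/2)) = (-147*(-1/108))*(2*(7/2)/(103/2)) = 49*(2*(7/2)*(2/103))/36 = (49/36)*(14/103) = 343/1854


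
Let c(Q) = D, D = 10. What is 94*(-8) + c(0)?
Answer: -742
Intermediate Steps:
c(Q) = 10
94*(-8) + c(0) = 94*(-8) + 10 = -752 + 10 = -742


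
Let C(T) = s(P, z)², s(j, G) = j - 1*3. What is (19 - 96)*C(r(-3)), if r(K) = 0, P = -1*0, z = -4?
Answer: -693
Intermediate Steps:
P = 0
s(j, G) = -3 + j (s(j, G) = j - 3 = -3 + j)
C(T) = 9 (C(T) = (-3 + 0)² = (-3)² = 9)
(19 - 96)*C(r(-3)) = (19 - 96)*9 = -77*9 = -693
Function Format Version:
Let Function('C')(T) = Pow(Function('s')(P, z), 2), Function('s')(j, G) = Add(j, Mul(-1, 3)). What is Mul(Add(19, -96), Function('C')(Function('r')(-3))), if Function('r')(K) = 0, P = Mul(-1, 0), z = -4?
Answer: -693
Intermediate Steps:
P = 0
Function('s')(j, G) = Add(-3, j) (Function('s')(j, G) = Add(j, -3) = Add(-3, j))
Function('C')(T) = 9 (Function('C')(T) = Pow(Add(-3, 0), 2) = Pow(-3, 2) = 9)
Mul(Add(19, -96), Function('C')(Function('r')(-3))) = Mul(Add(19, -96), 9) = Mul(-77, 9) = -693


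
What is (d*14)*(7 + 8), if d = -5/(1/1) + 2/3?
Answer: -910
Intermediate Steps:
d = -13/3 (d = -5/1 + 2*(⅓) = -5*1 + ⅔ = -5 + ⅔ = -13/3 ≈ -4.3333)
(d*14)*(7 + 8) = (-13/3*14)*(7 + 8) = -182/3*15 = -910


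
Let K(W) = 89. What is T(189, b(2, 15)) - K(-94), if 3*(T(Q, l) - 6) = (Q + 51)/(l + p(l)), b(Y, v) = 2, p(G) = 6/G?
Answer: -67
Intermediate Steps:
T(Q, l) = 6 + (51 + Q)/(3*(l + 6/l)) (T(Q, l) = 6 + ((Q + 51)/(l + 6/l))/3 = 6 + ((51 + Q)/(l + 6/l))/3 = 6 + (51 + Q)/(3*(l + 6/l)))
T(189, b(2, 15)) - K(-94) = (108 + 2*(51 + 189 + 18*2))/(3*(6 + 2²)) - 1*89 = (108 + 2*(51 + 189 + 36))/(3*(6 + 4)) - 89 = (⅓)*(108 + 2*276)/10 - 89 = (⅓)*(⅒)*(108 + 552) - 89 = (⅓)*(⅒)*660 - 89 = 22 - 89 = -67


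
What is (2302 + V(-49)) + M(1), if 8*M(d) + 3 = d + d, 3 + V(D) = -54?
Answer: 17959/8 ≈ 2244.9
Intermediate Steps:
V(D) = -57 (V(D) = -3 - 54 = -57)
M(d) = -3/8 + d/4 (M(d) = -3/8 + (d + d)/8 = -3/8 + (2*d)/8 = -3/8 + d/4)
(2302 + V(-49)) + M(1) = (2302 - 57) + (-3/8 + (¼)*1) = 2245 + (-3/8 + ¼) = 2245 - ⅛ = 17959/8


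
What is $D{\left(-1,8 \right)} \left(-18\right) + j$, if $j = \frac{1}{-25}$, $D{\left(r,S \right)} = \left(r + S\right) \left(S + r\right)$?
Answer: $- \frac{22051}{25} \approx -882.04$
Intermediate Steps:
$D{\left(r,S \right)} = \left(S + r\right)^{2}$ ($D{\left(r,S \right)} = \left(S + r\right) \left(S + r\right) = \left(S + r\right)^{2}$)
$j = - \frac{1}{25} \approx -0.04$
$D{\left(-1,8 \right)} \left(-18\right) + j = \left(8 - 1\right)^{2} \left(-18\right) - \frac{1}{25} = 7^{2} \left(-18\right) - \frac{1}{25} = 49 \left(-18\right) - \frac{1}{25} = -882 - \frac{1}{25} = - \frac{22051}{25}$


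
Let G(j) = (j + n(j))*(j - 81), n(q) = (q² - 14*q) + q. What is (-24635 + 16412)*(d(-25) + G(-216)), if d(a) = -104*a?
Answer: 120253612488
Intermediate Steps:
n(q) = q² - 13*q
G(j) = (-81 + j)*(j + j*(-13 + j)) (G(j) = (j + j*(-13 + j))*(j - 81) = (j + j*(-13 + j))*(-81 + j) = (-81 + j)*(j + j*(-13 + j)))
(-24635 + 16412)*(d(-25) + G(-216)) = (-24635 + 16412)*(-104*(-25) - 216*(972 + (-216)² - 93*(-216))) = -8223*(2600 - 216*(972 + 46656 + 20088)) = -8223*(2600 - 216*67716) = -8223*(2600 - 14626656) = -8223*(-14624056) = 120253612488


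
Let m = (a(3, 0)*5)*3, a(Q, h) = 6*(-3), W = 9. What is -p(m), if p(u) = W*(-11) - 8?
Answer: 107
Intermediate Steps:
a(Q, h) = -18
m = -270 (m = -18*5*3 = -90*3 = -270)
p(u) = -107 (p(u) = 9*(-11) - 8 = -99 - 8 = -107)
-p(m) = -1*(-107) = 107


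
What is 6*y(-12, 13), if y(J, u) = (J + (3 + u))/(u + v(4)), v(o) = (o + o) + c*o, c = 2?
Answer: 24/29 ≈ 0.82759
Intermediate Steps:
v(o) = 4*o (v(o) = (o + o) + 2*o = 2*o + 2*o = 4*o)
y(J, u) = (3 + J + u)/(16 + u) (y(J, u) = (J + (3 + u))/(u + 4*4) = (3 + J + u)/(u + 16) = (3 + J + u)/(16 + u))
6*y(-12, 13) = 6*((3 - 12 + 13)/(16 + 13)) = 6*(4/29) = 24/29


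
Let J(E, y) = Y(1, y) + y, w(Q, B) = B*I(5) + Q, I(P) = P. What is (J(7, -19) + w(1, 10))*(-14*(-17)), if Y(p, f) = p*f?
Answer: 3094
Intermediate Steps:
Y(p, f) = f*p
w(Q, B) = Q + 5*B (w(Q, B) = B*5 + Q = 5*B + Q = Q + 5*B)
J(E, y) = 2*y (J(E, y) = y*1 + y = y + y = 2*y)
(J(7, -19) + w(1, 10))*(-14*(-17)) = (2*(-19) + (1 + 5*10))*(-14*(-17)) = (-38 + (1 + 50))*238 = (-38 + 51)*238 = 13*238 = 3094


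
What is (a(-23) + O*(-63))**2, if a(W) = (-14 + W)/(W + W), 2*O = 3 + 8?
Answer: 63218401/529 ≈ 1.1951e+5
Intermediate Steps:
O = 11/2 (O = (3 + 8)/2 = (1/2)*11 = 11/2 ≈ 5.5000)
a(W) = (-14 + W)/(2*W) (a(W) = (-14 + W)/((2*W)) = (-14 + W)*(1/(2*W)) = (-14 + W)/(2*W))
(a(-23) + O*(-63))**2 = ((1/2)*(-14 - 23)/(-23) + (11/2)*(-63))**2 = ((1/2)*(-1/23)*(-37) - 693/2)**2 = (37/46 - 693/2)**2 = (-7951/23)**2 = 63218401/529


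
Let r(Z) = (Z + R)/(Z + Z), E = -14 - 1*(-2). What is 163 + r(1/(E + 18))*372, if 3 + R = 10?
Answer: 8161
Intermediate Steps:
R = 7 (R = -3 + 10 = 7)
E = -12 (E = -14 + 2 = -12)
r(Z) = (7 + Z)/(2*Z) (r(Z) = (Z + 7)/(Z + Z) = (7 + Z)/((2*Z)) = (7 + Z)*(1/(2*Z)) = (7 + Z)/(2*Z))
163 + r(1/(E + 18))*372 = 163 + ((7 + 1/(-12 + 18))/(2*(1/(-12 + 18))))*372 = 163 + ((7 + 1/6)/(2*(1/6)))*372 = 163 + ((7 + ⅙)/(2*(⅙)))*372 = 163 + ((½)*6*(43/6))*372 = 163 + (43/2)*372 = 163 + 7998 = 8161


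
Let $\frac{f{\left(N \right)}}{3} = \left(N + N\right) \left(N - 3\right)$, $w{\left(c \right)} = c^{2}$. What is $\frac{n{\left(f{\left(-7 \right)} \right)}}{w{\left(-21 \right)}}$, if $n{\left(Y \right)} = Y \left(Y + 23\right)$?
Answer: $\frac{8860}{21} \approx 421.9$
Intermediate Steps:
$f{\left(N \right)} = 6 N \left(-3 + N\right)$ ($f{\left(N \right)} = 3 \left(N + N\right) \left(N - 3\right) = 3 \cdot 2 N \left(-3 + N\right) = 6 N \left(-3 + N\right)$)
$n{\left(Y \right)} = Y \left(23 + Y\right)$
$\frac{n{\left(f{\left(-7 \right)} \right)}}{w{\left(-21 \right)}} = \frac{6 \left(-7\right) \left(-3 - 7\right) \left(23 + 6 \left(-7\right) \left(-3 - 7\right)\right)}{\left(-21\right)^{2}} = \frac{6 \left(-7\right) \left(-10\right) \left(23 + 6 \left(-7\right) \left(-10\right)\right)}{441} = 420 \left(23 + 420\right) \frac{1}{441} = 420 \cdot 443 \cdot \frac{1}{441} = 186060 \cdot \frac{1}{441} = \frac{8860}{21}$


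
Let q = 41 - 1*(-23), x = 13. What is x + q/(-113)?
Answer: 1405/113 ≈ 12.434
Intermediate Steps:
q = 64 (q = 41 + 23 = 64)
x + q/(-113) = 13 + 64/(-113) = 13 - 1/113*64 = 13 - 64/113 = 1405/113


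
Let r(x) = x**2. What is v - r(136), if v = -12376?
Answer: -30872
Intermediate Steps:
v - r(136) = -12376 - 1*136**2 = -12376 - 1*18496 = -12376 - 18496 = -30872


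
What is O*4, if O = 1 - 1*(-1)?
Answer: 8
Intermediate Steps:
O = 2 (O = 1 + 1 = 2)
O*4 = 2*4 = 8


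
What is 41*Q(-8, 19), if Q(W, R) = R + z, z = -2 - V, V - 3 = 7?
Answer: 287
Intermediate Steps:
V = 10 (V = 3 + 7 = 10)
z = -12 (z = -2 - 1*10 = -2 - 10 = -12)
Q(W, R) = -12 + R (Q(W, R) = R - 12 = -12 + R)
41*Q(-8, 19) = 41*(-12 + 19) = 41*7 = 287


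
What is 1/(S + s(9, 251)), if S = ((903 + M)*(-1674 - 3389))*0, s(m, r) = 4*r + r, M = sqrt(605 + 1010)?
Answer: 1/1255 ≈ 0.00079681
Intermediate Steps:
M = sqrt(1615) ≈ 40.187
s(m, r) = 5*r
S = 0 (S = ((903 + sqrt(1615))*(-1674 - 3389))*0 = ((903 + sqrt(1615))*(-5063))*0 = (-4571889 - 5063*sqrt(1615))*0 = 0)
1/(S + s(9, 251)) = 1/(0 + 5*251) = 1/(0 + 1255) = 1/1255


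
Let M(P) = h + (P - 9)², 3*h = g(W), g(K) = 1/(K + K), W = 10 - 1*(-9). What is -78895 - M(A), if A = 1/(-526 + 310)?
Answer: -70009462531/886464 ≈ -78976.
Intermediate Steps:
W = 19 (W = 10 + 9 = 19)
A = -1/216 (A = 1/(-216) = -1/216 ≈ -0.0046296)
g(K) = 1/(2*K)
h = 1/114 (h = ((½)/19)/3 = ((½)*(1/19))/3 = (⅓)*(1/38) = 1/114 ≈ 0.0087719)
M(P) = 1/114 + (-9 + P)² (M(P) = 1/114 + (P - 9)² = 1/114 + (-9 + P)²)
-78895 - M(A) = -78895 - (1/114 + (-9 - 1/216)²) = -78895 - (1/114 + (-1945/216)²) = -78895 - (1/114 + 3783025/46656) = -78895 - 1*71885251/886464 = -78895 - 71885251/886464 = -70009462531/886464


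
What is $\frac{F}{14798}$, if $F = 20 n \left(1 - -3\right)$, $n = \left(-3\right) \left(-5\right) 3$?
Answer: $\frac{1800}{7399} \approx 0.24328$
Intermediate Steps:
$n = 45$ ($n = 15 \cdot 3 = 45$)
$F = 3600$ ($F = 20 \cdot 45 \left(1 - -3\right) = 900 \left(1 + 3\right) = 900 \cdot 4 = 3600$)
$\frac{F}{14798} = \frac{3600}{14798} = 3600 \cdot \frac{1}{14798} = \frac{1800}{7399}$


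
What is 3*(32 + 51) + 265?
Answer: 514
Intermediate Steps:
3*(32 + 51) + 265 = 3*83 + 265 = 249 + 265 = 514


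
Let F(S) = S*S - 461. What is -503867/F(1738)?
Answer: -503867/3020183 ≈ -0.16683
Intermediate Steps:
F(S) = -461 + S**2 (F(S) = S**2 - 461 = -461 + S**2)
-503867/F(1738) = -503867/(-461 + 1738**2) = -503867/(-461 + 3020644) = -503867/3020183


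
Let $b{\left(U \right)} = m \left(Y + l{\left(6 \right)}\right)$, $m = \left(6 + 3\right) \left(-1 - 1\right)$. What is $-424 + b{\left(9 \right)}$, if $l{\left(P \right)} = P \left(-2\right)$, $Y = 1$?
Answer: $-226$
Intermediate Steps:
$l{\left(P \right)} = - 2 P$
$m = -18$ ($m = 9 \left(-2\right) = -18$)
$b{\left(U \right)} = 198$ ($b{\left(U \right)} = - 18 \left(1 - 12\right) = \left(-18\right) \left(-11\right) = 198$)
$-424 + b{\left(9 \right)} = -424 + 198 = -226$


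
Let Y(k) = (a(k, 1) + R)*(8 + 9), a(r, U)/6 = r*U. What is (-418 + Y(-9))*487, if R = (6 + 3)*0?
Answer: -650632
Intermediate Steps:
a(r, U) = 6*U*r (a(r, U) = 6*(r*U) = 6*(U*r) = 6*U*r)
R = 0 (R = 9*0 = 0)
Y(k) = 102*k (Y(k) = (6*1*k + 0)*(8 + 9) = (6*k + 0)*17 = (6*k)*17 = 102*k)
(-418 + Y(-9))*487 = (-418 + 102*(-9))*487 = (-418 - 918)*487 = -1336*487 = -650632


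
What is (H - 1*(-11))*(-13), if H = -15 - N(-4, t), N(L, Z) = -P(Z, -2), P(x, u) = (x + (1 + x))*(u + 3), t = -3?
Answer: 117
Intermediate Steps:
P(x, u) = (1 + 2*x)*(3 + u)
N(L, Z) = -1 - 2*Z (N(L, Z) = -(3 - 2 + 6*Z + 2*(-2)*Z) = -(3 - 2 + 6*Z - 4*Z) = -(1 + 2*Z) = -1 - 2*Z)
H = -20 (H = -15 - (-1 - 2*(-3)) = -15 - (-1 + 6) = -15 - 1*5 = -15 - 5 = -20)
(H - 1*(-11))*(-13) = (-20 - 1*(-11))*(-13) = (-20 + 11)*(-13) = -9*(-13) = 117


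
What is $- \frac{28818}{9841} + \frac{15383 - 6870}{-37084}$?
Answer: $- \frac{1152463145}{364943644} \approx -3.1579$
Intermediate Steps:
$- \frac{28818}{9841} + \frac{15383 - 6870}{-37084} = \left(-28818\right) \frac{1}{9841} + 8513 \left(- \frac{1}{37084}\right) = - \frac{28818}{9841} - \frac{8513}{37084} = - \frac{1152463145}{364943644}$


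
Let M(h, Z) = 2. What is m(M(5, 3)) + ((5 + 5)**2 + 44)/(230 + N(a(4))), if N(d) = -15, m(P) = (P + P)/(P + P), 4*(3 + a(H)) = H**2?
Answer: 359/215 ≈ 1.6698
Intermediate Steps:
a(H) = -3 + H**2/4
m(P) = 1 (m(P) = (2*P)/((2*P)) = (2*P)*(1/(2*P)) = 1)
m(M(5, 3)) + ((5 + 5)**2 + 44)/(230 + N(a(4))) = 1 + ((5 + 5)**2 + 44)/(230 - 15) = 1 + (10**2 + 44)/215 = 1 + (100 + 44)*(1/215) = 1 + 144*(1/215) = 1 + 144/215 = 359/215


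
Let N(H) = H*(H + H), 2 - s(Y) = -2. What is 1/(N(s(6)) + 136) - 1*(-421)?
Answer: 70729/168 ≈ 421.01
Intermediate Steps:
s(Y) = 4 (s(Y) = 2 - 1*(-2) = 2 + 2 = 4)
N(H) = 2*H² (N(H) = H*(2*H) = 2*H²)
1/(N(s(6)) + 136) - 1*(-421) = 1/(2*4² + 136) - 1*(-421) = 1/(2*16 + 136) + 421 = 1/(32 + 136) + 421 = 1/168 + 421 = 70729/168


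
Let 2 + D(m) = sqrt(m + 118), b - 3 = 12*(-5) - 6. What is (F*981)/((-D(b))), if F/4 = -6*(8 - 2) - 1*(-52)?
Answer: -41856/17 - 20928*sqrt(55)/17 ≈ -11592.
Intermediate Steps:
b = -63 (b = 3 + (12*(-5) - 6) = 3 + (-60 - 6) = 3 - 66 = -63)
D(m) = -2 + sqrt(118 + m) (D(m) = -2 + sqrt(m + 118) = -2 + sqrt(118 + m))
F = 64 (F = 4*(-6*(8 - 2) - 1*(-52)) = 4*(-6*6 + 52) = 4*(-36 + 52) = 4*16 = 64)
(F*981)/((-D(b))) = (64*981)/((-(-2 + sqrt(118 - 63)))) = 62784/((-(-2 + sqrt(55)))) = 62784/(2 - sqrt(55))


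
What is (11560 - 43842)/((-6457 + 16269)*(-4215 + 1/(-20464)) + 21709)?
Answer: 165154712/211474318489 ≈ 0.00078097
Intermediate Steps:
(11560 - 43842)/((-6457 + 16269)*(-4215 + 1/(-20464)) + 21709) = -32282/(9812*(-4215 - 1/20464) + 21709) = -32282/(9812*(-86255761/20464) + 21709) = -32282/(-211585381733/5116 + 21709) = -32282/(-211474318489/5116) = -32282*(-5116/211474318489) = 165154712/211474318489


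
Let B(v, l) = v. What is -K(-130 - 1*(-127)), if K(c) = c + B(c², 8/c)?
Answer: -6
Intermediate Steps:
K(c) = c + c²
-K(-130 - 1*(-127)) = -(-130 - 1*(-127))*(1 + (-130 - 1*(-127))) = -(-130 + 127)*(1 + (-130 + 127)) = -(-3)*(1 - 3) = -(-3)*(-2) = -1*6 = -6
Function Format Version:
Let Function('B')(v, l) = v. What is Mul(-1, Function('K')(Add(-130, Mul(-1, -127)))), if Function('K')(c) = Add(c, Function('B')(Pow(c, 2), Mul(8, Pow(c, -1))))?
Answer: -6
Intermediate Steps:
Function('K')(c) = Add(c, Pow(c, 2))
Mul(-1, Function('K')(Add(-130, Mul(-1, -127)))) = Mul(-1, Mul(Add(-130, Mul(-1, -127)), Add(1, Add(-130, Mul(-1, -127))))) = Mul(-1, Mul(Add(-130, 127), Add(1, Add(-130, 127)))) = Mul(-1, Mul(-3, Add(1, -3))) = Mul(-1, Mul(-3, -2)) = Mul(-1, 6) = -6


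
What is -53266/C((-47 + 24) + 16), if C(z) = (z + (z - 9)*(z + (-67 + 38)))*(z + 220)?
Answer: -53266/121197 ≈ -0.43950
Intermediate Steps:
C(z) = (220 + z)*(z + (-29 + z)*(-9 + z)) (C(z) = (z + (-9 + z)*(z - 29))*(220 + z) = (z + (-9 + z)*(-29 + z))*(220 + z) = (z + (-29 + z)*(-9 + z))*(220 + z) = (220 + z)*(z + (-29 + z)*(-9 + z)))
-53266/C((-47 + 24) + 16) = -53266/(57420 + ((-47 + 24) + 16)³ - 7879*((-47 + 24) + 16) + 183*((-47 + 24) + 16)²) = -53266/(57420 + (-23 + 16)³ - 7879*(-23 + 16) + 183*(-23 + 16)²) = -53266/(57420 + (-7)³ - 7879*(-7) + 183*(-7)²) = -53266/(57420 - 343 + 55153 + 183*49) = -53266/(57420 - 343 + 55153 + 8967) = -53266/121197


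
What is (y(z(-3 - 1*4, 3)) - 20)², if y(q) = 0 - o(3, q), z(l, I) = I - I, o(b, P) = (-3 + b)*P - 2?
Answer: 324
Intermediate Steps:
o(b, P) = -2 + P*(-3 + b) (o(b, P) = P*(-3 + b) - 2 = -2 + P*(-3 + b))
z(l, I) = 0
y(q) = 2 (y(q) = 0 - (-2 - 3*q + q*3) = 0 - (-2 - 3*q + 3*q) = 0 - 1*(-2) = 0 + 2 = 2)
(y(z(-3 - 1*4, 3)) - 20)² = (2 - 20)² = (-18)² = 324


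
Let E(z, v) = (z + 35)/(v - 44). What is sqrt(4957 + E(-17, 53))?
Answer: 3*sqrt(551) ≈ 70.420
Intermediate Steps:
E(z, v) = (35 + z)/(-44 + v)
sqrt(4957 + E(-17, 53)) = sqrt(4957 + (35 - 17)/(-44 + 53)) = sqrt(4957 + 18/9) = sqrt(4957 + (1/9)*18) = sqrt(4957 + 2) = sqrt(4959) = 3*sqrt(551)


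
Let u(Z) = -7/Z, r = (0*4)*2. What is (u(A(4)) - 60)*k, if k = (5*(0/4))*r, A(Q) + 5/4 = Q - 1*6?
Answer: 0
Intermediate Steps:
A(Q) = -29/4 + Q (A(Q) = -5/4 + (Q - 1*6) = -5/4 + (Q - 6) = -5/4 + (-6 + Q) = -29/4 + Q)
r = 0 (r = 0*2 = 0)
k = 0 (k = (5*(0/4))*0 = (5*(0*(¼)))*0 = (5*0)*0 = 0*0 = 0)
(u(A(4)) - 60)*k = (-7/(-29/4 + 4) - 60)*0 = (-7/(-13/4) - 60)*0 = (-7*(-4/13) - 60)*0 = (28/13 - 60)*0 = -752/13*0 = 0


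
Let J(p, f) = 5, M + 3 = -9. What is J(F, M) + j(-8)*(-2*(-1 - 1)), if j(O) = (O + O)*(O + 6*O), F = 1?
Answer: 3589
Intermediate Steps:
M = -12 (M = -3 - 9 = -12)
j(O) = 14*O² (j(O) = (2*O)*(7*O) = 14*O²)
J(F, M) + j(-8)*(-2*(-1 - 1)) = 5 + (14*(-8)²)*(-2*(-1 - 1)) = 5 + (14*64)*(-2*(-2)) = 5 + 896*4 = 5 + 3584 = 3589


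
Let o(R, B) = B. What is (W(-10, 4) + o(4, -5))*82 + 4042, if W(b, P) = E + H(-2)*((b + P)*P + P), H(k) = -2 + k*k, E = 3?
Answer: 598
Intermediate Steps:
H(k) = -2 + k**2
W(b, P) = 3 + 2*P + 2*P*(P + b) (W(b, P) = 3 + (-2 + (-2)**2)*((b + P)*P + P) = 3 + (-2 + 4)*((P + b)*P + P) = 3 + 2*(P*(P + b) + P) = 3 + 2*(P + P*(P + b)) = 3 + (2*P + 2*P*(P + b)) = 3 + 2*P + 2*P*(P + b))
(W(-10, 4) + o(4, -5))*82 + 4042 = ((3 + 2*4 + 2*4**2 + 2*4*(-10)) - 5)*82 + 4042 = ((3 + 8 + 2*16 - 80) - 5)*82 + 4042 = ((3 + 8 + 32 - 80) - 5)*82 + 4042 = (-37 - 5)*82 + 4042 = -42*82 + 4042 = -3444 + 4042 = 598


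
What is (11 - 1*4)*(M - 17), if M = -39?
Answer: -392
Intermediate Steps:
(11 - 1*4)*(M - 17) = (11 - 1*4)*(-39 - 17) = (11 - 4)*(-56) = 7*(-56) = -392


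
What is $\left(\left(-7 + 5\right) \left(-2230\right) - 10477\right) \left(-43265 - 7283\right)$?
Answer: $304147316$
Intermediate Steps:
$\left(\left(-7 + 5\right) \left(-2230\right) - 10477\right) \left(-43265 - 7283\right) = \left(\left(-2\right) \left(-2230\right) - 10477\right) \left(-50548\right) = \left(4460 - 10477\right) \left(-50548\right) = \left(-6017\right) \left(-50548\right) = 304147316$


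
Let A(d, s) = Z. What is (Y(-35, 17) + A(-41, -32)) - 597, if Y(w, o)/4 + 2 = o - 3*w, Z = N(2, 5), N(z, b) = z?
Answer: -115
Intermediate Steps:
Z = 2
A(d, s) = 2
Y(w, o) = -8 - 12*w + 4*o (Y(w, o) = -8 + 4*(o - 3*w) = -8 + (-12*w + 4*o) = -8 - 12*w + 4*o)
(Y(-35, 17) + A(-41, -32)) - 597 = ((-8 - 12*(-35) + 4*17) + 2) - 597 = ((-8 + 420 + 68) + 2) - 597 = (480 + 2) - 597 = 482 - 597 = -115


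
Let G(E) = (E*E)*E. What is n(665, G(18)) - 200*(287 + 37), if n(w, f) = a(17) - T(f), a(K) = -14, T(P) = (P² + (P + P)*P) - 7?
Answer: -102101479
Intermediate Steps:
T(P) = -7 + 3*P² (T(P) = (P² + (2*P)*P) - 7 = (P² + 2*P²) - 7 = 3*P² - 7 = -7 + 3*P²)
G(E) = E³ (G(E) = E²*E = E³)
n(w, f) = -7 - 3*f² (n(w, f) = -14 - (-7 + 3*f²) = -14 + (7 - 3*f²) = -7 - 3*f²)
n(665, G(18)) - 200*(287 + 37) = (-7 - 3*(18³)²) - 200*(287 + 37) = (-7 - 3*5832²) - 200*324 = (-7 - 3*34012224) - 64800 = (-7 - 102036672) - 64800 = -102036679 - 64800 = -102101479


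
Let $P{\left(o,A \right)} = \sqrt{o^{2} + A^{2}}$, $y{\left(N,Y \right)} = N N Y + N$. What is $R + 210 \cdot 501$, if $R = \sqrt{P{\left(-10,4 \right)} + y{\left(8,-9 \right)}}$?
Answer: $105210 + \sqrt{-568 + 2 \sqrt{29}} \approx 1.0521 \cdot 10^{5} + 23.606 i$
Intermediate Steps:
$y{\left(N,Y \right)} = N + Y N^{2}$ ($y{\left(N,Y \right)} = N^{2} Y + N = Y N^{2} + N = N + Y N^{2}$)
$P{\left(o,A \right)} = \sqrt{A^{2} + o^{2}}$
$R = \sqrt{-568 + 2 \sqrt{29}}$ ($R = \sqrt{\sqrt{4^{2} + \left(-10\right)^{2}} + 8 \left(1 + 8 \left(-9\right)\right)} = \sqrt{\sqrt{16 + 100} + 8 \left(1 - 72\right)} = \sqrt{\sqrt{116} + 8 \left(-71\right)} = \sqrt{2 \sqrt{29} - 568} = \sqrt{-568 + 2 \sqrt{29}} \approx 23.606 i$)
$R + 210 \cdot 501 = \sqrt{-568 + 2 \sqrt{29}} + 210 \cdot 501 = \sqrt{-568 + 2 \sqrt{29}} + 105210 = 105210 + \sqrt{-568 + 2 \sqrt{29}}$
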